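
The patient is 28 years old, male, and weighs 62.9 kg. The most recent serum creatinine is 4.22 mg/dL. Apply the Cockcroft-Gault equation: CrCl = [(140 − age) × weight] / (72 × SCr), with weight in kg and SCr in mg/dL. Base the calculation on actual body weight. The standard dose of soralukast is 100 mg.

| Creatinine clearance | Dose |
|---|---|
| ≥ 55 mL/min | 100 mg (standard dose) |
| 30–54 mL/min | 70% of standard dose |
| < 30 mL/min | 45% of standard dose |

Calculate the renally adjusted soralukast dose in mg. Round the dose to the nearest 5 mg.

45 mg

CrCl = (140 − 28) × 62.9 / (72 × 4.22) = 7044.8 / 303.84 ≈ 23.2 mL/min
CrCl ≈ 23 mL/min → bracket < 30 mL/min.
45% of 100 mg = 45 mg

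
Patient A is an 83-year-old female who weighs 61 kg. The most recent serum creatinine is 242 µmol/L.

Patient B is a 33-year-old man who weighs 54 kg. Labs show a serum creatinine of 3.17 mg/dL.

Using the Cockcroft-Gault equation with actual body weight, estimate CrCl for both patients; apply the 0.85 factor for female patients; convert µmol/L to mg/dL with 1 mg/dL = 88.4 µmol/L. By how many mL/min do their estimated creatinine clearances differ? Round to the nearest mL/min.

Patient A: SCr = 242 / 88.4 = 2.738 mg/dL
Patient A: CrCl = (140 − 83) × 61 / (72 × 2.738) × 0.85 = 3477.0 / 197.14 × 0.85 ≈ 15.0 mL/min
Patient B: CrCl = (140 − 33) × 54 / (72 × 3.17) = 5778.0 / 228.24 ≈ 25.3 mL/min
|15.0 − 25.3| = 10.3 mL/min

10 mL/min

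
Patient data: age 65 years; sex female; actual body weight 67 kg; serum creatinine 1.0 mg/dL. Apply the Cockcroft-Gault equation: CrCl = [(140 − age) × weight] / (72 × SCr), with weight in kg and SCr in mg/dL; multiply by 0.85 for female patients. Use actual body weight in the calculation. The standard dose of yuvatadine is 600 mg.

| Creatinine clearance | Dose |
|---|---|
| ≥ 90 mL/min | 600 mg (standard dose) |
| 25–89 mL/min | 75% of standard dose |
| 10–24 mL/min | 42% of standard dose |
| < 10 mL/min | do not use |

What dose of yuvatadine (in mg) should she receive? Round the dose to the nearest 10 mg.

CrCl = (140 − 65) × 67 / (72 × 1) × 0.85 = 5025.0 / 72.00 × 0.85 ≈ 59.3 mL/min
CrCl ≈ 59 mL/min → bracket 25–89 mL/min.
75% of 600 mg = 450 mg

450 mg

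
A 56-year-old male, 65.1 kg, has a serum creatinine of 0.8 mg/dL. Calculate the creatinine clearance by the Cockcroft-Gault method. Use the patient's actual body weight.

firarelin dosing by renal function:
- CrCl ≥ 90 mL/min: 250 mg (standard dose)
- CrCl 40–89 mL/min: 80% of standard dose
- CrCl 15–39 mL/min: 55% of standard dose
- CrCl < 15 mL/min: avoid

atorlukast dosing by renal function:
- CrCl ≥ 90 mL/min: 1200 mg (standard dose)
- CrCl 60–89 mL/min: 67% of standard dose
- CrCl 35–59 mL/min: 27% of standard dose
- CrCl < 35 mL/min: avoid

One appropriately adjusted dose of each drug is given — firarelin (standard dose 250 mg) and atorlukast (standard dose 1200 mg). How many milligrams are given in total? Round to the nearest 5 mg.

CrCl = (140 − 56) × 65.1 / (72 × 0.8) = 5468.4 / 57.60 ≈ 94.9 mL/min
CrCl ≈ 95 mL/min.
firarelin: ≥ 90 mL/min → 100% of 250 mg = 250 mg.
atorlukast: ≥ 90 mL/min → 100% of 1200 mg = 1200 mg.
Total = 250 + 1200 = 1450 mg.

1450 mg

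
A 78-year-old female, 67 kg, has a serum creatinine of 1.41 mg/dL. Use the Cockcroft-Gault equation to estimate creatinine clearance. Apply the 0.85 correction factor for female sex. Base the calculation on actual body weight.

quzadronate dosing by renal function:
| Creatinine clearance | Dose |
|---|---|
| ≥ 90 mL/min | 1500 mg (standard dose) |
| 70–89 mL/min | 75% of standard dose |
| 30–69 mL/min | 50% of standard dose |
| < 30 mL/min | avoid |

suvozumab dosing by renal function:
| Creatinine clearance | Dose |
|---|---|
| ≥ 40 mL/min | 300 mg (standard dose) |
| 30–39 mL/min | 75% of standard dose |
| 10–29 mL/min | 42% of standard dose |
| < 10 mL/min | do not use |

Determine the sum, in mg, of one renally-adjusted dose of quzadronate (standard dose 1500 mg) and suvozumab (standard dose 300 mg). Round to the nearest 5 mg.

975 mg

CrCl = (140 − 78) × 67 / (72 × 1.41) × 0.85 = 4154.0 / 101.52 × 0.85 ≈ 34.8 mL/min
CrCl ≈ 35 mL/min.
quzadronate: 30–69 mL/min → 50% of 1500 mg = 750 mg.
suvozumab: 30–39 mL/min → 75% of 300 mg = 225 mg.
Total = 750 + 225 = 975 mg.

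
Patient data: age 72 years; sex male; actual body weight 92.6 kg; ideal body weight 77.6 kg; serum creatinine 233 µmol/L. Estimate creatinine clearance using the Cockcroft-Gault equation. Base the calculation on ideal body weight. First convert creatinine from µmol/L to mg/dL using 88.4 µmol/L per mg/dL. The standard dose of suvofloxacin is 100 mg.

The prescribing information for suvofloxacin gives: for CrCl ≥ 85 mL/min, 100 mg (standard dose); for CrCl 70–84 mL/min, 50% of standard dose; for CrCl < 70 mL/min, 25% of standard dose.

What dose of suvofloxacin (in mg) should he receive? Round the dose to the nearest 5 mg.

SCr = 233 / 88.4 = 2.636 mg/dL
CrCl = (140 − 72) × 77.6 / (72 × 2.636) = 5276.8 / 189.79 ≈ 27.8 mL/min
CrCl ≈ 28 mL/min → bracket < 70 mL/min.
25% of 100 mg = 25 mg

25 mg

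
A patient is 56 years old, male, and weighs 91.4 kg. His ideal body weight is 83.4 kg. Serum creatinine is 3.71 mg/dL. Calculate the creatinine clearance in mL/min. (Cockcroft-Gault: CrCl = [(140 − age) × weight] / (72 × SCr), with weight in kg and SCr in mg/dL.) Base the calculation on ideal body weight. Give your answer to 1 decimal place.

26.2 mL/min

CrCl = (140 − 56) × 83.4 / (72 × 3.71) = 7005.6 / 267.12 ≈ 26.2 mL/min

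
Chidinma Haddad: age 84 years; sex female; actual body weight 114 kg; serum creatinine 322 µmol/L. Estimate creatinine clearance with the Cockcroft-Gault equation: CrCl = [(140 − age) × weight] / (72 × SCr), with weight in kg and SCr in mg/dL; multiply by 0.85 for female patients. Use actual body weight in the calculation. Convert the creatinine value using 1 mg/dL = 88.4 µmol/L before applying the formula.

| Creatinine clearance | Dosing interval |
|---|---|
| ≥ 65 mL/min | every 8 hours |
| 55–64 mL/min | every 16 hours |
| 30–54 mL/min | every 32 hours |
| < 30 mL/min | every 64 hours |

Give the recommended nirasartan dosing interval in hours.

SCr = 322 / 88.4 = 3.643 mg/dL
CrCl = (140 − 84) × 114 / (72 × 3.643) × 0.85 = 6384.0 / 262.30 × 0.85 ≈ 20.7 mL/min
CrCl ≈ 21 mL/min → bracket < 30 mL/min → every 64 hours.

every 64 hours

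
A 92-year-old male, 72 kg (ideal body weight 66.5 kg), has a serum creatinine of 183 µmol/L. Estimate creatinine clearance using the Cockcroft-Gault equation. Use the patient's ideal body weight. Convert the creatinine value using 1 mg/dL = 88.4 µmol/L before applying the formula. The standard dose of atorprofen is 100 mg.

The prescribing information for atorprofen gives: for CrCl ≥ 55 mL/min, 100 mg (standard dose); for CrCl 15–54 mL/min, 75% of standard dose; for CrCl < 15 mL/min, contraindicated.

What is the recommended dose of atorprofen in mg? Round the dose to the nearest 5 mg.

75 mg

SCr = 183 / 88.4 = 2.07 mg/dL
CrCl = (140 − 92) × 66.5 / (72 × 2.07) = 3192.0 / 149.04 ≈ 21.4 mL/min
CrCl ≈ 21 mL/min → bracket 15–54 mL/min.
75% of 100 mg = 75 mg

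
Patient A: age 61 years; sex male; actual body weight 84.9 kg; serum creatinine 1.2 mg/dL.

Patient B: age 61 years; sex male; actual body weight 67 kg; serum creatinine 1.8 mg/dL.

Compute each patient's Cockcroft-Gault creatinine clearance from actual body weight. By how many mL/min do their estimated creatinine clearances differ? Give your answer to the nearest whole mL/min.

37 mL/min

Patient A: CrCl = (140 − 61) × 84.9 / (72 × 1.2) = 6707.1 / 86.40 ≈ 77.6 mL/min
Patient B: CrCl = (140 − 61) × 67 / (72 × 1.8) = 5293.0 / 129.60 ≈ 40.8 mL/min
|77.6 − 40.8| = 36.8 mL/min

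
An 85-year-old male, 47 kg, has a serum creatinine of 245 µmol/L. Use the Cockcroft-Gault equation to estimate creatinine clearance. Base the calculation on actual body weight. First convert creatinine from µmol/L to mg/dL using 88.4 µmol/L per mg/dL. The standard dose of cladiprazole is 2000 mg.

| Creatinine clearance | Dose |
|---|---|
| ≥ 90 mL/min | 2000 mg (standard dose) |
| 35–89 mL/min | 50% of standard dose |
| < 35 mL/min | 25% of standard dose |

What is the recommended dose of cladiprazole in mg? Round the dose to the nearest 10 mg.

SCr = 245 / 88.4 = 2.771 mg/dL
CrCl = (140 − 85) × 47 / (72 × 2.771) = 2585.0 / 199.51 ≈ 13.0 mL/min
CrCl ≈ 13 mL/min → bracket < 35 mL/min.
25% of 2000 mg = 500 mg

500 mg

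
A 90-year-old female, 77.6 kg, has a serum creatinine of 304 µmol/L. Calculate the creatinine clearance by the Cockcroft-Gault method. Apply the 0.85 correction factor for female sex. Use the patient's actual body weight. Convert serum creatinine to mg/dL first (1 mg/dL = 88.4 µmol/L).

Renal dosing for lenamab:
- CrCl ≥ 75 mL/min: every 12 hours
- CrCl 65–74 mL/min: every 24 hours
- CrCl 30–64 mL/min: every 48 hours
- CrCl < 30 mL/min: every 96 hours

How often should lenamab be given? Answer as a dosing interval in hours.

SCr = 304 / 88.4 = 3.439 mg/dL
CrCl = (140 − 90) × 77.6 / (72 × 3.439) × 0.85 = 3880.0 / 247.61 × 0.85 ≈ 13.3 mL/min
CrCl ≈ 13 mL/min → bracket < 30 mL/min → every 96 hours.

every 96 hours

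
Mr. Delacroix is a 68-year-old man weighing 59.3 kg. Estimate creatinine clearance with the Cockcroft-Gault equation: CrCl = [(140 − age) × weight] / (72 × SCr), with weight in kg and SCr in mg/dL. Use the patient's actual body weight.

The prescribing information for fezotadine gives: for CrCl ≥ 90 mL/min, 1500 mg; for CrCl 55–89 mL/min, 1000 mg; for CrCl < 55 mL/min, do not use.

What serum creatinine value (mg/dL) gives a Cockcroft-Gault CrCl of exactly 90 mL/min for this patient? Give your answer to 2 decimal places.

0.66 mg/dL

Standard dose requires CrCl ≥ 90 mL/min.
Set (140 − 68) × 59.3 / (72 × SCr) = 90
SCr = (140 − 68) × 59.3 / (72 × 90) = 0.659 mg/dL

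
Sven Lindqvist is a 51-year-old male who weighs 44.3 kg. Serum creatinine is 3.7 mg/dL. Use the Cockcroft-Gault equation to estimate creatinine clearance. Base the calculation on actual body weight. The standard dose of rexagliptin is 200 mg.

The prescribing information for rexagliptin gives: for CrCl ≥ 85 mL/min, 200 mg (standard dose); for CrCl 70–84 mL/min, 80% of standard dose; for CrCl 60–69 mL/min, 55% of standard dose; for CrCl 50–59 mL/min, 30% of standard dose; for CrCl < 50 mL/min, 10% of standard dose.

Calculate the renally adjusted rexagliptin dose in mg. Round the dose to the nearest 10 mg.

CrCl = (140 − 51) × 44.3 / (72 × 3.7) = 3942.7 / 266.40 ≈ 14.8 mL/min
CrCl ≈ 15 mL/min → bracket < 50 mL/min.
10% of 200 mg = 20 mg

20 mg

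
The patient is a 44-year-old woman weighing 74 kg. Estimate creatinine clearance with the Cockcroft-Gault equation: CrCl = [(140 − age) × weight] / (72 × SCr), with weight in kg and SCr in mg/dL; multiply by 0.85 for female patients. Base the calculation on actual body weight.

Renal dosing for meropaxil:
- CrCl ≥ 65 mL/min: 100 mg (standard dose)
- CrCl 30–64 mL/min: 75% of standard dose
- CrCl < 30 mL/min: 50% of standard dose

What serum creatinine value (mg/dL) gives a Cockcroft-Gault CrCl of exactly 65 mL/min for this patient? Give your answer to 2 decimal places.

1.29 mg/dL

Standard dose requires CrCl ≥ 65 mL/min.
Set (140 − 44) × 74 × 0.85 / (72 × SCr) = 65
SCr = (140 − 44) × 74 × 0.85 / (72 × 65) = 1.290 mg/dL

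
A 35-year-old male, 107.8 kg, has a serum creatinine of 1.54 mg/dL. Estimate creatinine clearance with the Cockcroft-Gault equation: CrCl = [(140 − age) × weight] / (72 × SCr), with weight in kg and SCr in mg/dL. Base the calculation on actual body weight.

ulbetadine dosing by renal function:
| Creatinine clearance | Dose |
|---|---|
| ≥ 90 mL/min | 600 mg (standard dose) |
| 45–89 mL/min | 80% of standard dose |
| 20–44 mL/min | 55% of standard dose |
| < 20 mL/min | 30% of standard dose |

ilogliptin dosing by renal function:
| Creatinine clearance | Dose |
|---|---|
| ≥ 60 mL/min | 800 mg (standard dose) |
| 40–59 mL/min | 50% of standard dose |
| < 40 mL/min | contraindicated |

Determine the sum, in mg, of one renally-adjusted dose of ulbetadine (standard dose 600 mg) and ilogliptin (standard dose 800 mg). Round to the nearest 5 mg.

CrCl = (140 − 35) × 107.8 / (72 × 1.54) = 11319.0 / 110.88 ≈ 102.1 mL/min
CrCl ≈ 102 mL/min.
ulbetadine: ≥ 90 mL/min → 100% of 600 mg = 600 mg.
ilogliptin: ≥ 60 mL/min → 100% of 800 mg = 800 mg.
Total = 600 + 800 = 1400 mg.

1400 mg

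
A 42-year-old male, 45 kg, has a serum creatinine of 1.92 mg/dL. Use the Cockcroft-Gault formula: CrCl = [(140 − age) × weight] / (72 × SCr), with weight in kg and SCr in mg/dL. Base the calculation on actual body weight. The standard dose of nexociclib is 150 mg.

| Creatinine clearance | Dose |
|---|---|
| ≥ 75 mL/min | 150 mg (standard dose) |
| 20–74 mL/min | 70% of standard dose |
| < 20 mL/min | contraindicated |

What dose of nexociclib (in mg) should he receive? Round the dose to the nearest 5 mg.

105 mg

CrCl = (140 − 42) × 45 / (72 × 1.92) = 4410.0 / 138.24 ≈ 31.9 mL/min
CrCl ≈ 32 mL/min → bracket 20–74 mL/min.
70% of 150 mg = 105 mg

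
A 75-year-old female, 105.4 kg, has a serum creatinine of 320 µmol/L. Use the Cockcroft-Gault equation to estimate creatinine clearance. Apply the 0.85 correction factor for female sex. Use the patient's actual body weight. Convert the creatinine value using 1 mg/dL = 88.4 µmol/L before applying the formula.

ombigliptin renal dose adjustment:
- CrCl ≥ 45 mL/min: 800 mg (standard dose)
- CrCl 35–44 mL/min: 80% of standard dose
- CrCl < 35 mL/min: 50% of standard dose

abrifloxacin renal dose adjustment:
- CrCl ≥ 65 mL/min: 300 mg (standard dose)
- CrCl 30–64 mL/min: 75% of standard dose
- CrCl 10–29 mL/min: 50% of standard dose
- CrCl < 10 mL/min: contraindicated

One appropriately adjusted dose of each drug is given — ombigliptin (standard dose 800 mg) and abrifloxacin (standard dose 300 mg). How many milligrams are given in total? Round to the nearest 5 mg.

550 mg

SCr = 320 / 88.4 = 3.62 mg/dL
CrCl = (140 − 75) × 105.4 / (72 × 3.62) × 0.85 = 6851.0 / 260.64 × 0.85 ≈ 22.3 mL/min
CrCl ≈ 22 mL/min.
ombigliptin: < 35 mL/min → 50% of 800 mg = 400 mg.
abrifloxacin: 10–29 mL/min → 50% of 300 mg = 150 mg.
Total = 400 + 150 = 550 mg.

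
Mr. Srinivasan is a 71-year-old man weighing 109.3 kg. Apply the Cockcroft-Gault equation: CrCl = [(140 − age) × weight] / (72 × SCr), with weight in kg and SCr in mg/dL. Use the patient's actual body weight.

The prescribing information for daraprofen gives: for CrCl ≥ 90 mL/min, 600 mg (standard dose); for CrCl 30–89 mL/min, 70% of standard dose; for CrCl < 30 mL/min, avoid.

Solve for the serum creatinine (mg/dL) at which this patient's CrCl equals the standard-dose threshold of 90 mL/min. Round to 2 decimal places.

Standard dose requires CrCl ≥ 90 mL/min.
Set (140 − 71) × 109.3 / (72 × SCr) = 90
SCr = (140 − 71) × 109.3 / (72 × 90) = 1.164 mg/dL

1.16 mg/dL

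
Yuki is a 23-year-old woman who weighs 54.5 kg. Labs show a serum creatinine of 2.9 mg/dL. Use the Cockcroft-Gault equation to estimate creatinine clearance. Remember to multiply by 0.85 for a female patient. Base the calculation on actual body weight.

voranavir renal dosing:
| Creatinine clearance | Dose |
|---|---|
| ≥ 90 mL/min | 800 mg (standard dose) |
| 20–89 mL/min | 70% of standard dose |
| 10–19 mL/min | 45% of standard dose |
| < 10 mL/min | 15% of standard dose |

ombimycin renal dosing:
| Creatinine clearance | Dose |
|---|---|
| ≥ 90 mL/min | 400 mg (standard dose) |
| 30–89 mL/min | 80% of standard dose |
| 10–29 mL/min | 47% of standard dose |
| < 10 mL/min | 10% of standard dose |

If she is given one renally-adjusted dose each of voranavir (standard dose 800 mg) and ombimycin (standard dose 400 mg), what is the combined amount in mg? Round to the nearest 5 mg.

CrCl = (140 − 23) × 54.5 / (72 × 2.9) × 0.85 = 6376.5 / 208.80 × 0.85 ≈ 26.0 mL/min
CrCl ≈ 26 mL/min.
voranavir: 20–89 mL/min → 70% of 800 mg = 560 mg.
ombimycin: 10–29 mL/min → 47% of 400 mg = 188 mg.
Total = 560 + 188 = 748 mg.

750 mg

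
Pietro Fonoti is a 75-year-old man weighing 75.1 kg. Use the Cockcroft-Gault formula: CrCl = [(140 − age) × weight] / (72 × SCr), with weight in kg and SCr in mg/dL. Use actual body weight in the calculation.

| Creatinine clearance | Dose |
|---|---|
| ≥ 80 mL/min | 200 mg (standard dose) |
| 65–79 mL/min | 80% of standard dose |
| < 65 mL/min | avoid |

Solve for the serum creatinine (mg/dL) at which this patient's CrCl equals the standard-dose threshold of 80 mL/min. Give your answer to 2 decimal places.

0.85 mg/dL

Standard dose requires CrCl ≥ 80 mL/min.
Set (140 − 75) × 75.1 / (72 × SCr) = 80
SCr = (140 − 75) × 75.1 / (72 × 80) = 0.847 mg/dL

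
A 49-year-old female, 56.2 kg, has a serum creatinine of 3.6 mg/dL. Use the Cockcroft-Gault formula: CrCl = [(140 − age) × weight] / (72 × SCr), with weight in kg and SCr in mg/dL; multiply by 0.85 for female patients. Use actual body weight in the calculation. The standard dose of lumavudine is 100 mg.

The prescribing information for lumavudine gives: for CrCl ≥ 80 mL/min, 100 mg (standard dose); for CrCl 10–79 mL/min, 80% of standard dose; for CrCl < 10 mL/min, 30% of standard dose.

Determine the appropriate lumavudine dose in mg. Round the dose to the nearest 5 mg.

80 mg

CrCl = (140 − 49) × 56.2 / (72 × 3.6) × 0.85 = 5114.2 / 259.20 × 0.85 ≈ 16.8 mL/min
CrCl ≈ 17 mL/min → bracket 10–79 mL/min.
80% of 100 mg = 80 mg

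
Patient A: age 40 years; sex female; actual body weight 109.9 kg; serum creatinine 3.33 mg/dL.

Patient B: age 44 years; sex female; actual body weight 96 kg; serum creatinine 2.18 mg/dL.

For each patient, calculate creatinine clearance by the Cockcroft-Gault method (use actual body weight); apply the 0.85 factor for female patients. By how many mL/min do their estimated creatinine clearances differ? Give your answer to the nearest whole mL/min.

Patient A: CrCl = (140 − 40) × 109.9 / (72 × 3.33) × 0.85 = 10990.0 / 239.76 × 0.85 ≈ 39.0 mL/min
Patient B: CrCl = (140 − 44) × 96 / (72 × 2.18) × 0.85 = 9216.0 / 156.96 × 0.85 ≈ 49.9 mL/min
|39.0 − 49.9| = 10.9 mL/min

11 mL/min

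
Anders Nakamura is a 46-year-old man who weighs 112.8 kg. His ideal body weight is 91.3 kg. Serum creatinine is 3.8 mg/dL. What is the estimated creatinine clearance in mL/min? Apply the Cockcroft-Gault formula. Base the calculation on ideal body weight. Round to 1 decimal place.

CrCl = (140 − 46) × 91.3 / (72 × 3.8) = 8582.2 / 273.60 ≈ 31.4 mL/min

31.4 mL/min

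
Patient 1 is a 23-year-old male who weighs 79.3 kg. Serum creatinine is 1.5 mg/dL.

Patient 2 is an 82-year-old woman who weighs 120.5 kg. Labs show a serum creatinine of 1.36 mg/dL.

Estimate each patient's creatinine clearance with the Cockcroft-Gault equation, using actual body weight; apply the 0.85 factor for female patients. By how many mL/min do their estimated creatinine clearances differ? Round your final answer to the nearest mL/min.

Patient 1: CrCl = (140 − 23) × 79.3 / (72 × 1.5) = 9278.1 / 108.00 ≈ 85.9 mL/min
Patient 2: CrCl = (140 − 82) × 120.5 / (72 × 1.36) × 0.85 = 6989.0 / 97.92 × 0.85 ≈ 60.7 mL/min
|85.9 − 60.7| = 25.2 mL/min

25 mL/min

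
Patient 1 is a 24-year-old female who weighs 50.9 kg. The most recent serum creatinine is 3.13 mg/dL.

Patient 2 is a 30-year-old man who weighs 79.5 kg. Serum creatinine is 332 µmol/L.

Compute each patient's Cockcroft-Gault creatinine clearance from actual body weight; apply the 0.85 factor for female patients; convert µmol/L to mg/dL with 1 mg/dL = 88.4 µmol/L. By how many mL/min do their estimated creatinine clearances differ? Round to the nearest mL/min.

Patient 1: CrCl = (140 − 24) × 50.9 / (72 × 3.13) × 0.85 = 5904.4 / 225.36 × 0.85 ≈ 22.3 mL/min
Patient 2: SCr = 332 / 88.4 = 3.756 mg/dL
Patient 2: CrCl = (140 − 30) × 79.5 / (72 × 3.756) = 8745.0 / 270.43 ≈ 32.3 mL/min
|22.3 − 32.3| = 10.0 mL/min

10 mL/min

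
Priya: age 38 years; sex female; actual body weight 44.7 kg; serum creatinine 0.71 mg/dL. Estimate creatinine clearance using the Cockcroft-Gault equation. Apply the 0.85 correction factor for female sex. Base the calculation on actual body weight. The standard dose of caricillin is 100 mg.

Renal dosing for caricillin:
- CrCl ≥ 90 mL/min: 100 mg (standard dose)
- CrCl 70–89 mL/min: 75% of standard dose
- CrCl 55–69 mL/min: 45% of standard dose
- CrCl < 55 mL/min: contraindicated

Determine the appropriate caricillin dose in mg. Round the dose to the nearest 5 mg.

CrCl = (140 − 38) × 44.7 / (72 × 0.71) × 0.85 = 4559.4 / 51.12 × 0.85 ≈ 75.8 mL/min
CrCl ≈ 76 mL/min → bracket 70–89 mL/min.
75% of 100 mg = 75 mg

75 mg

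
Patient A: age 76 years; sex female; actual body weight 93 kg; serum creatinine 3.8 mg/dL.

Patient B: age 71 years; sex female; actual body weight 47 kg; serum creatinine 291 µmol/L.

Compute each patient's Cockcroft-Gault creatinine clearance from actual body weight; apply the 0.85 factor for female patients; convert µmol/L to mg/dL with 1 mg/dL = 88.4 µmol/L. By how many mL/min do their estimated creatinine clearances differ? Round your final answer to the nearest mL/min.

7 mL/min

Patient A: CrCl = (140 − 76) × 93 / (72 × 3.8) × 0.85 = 5952.0 / 273.60 × 0.85 ≈ 18.5 mL/min
Patient B: SCr = 291 / 88.4 = 3.292 mg/dL
Patient B: CrCl = (140 − 71) × 47 / (72 × 3.292) × 0.85 = 3243.0 / 237.02 × 0.85 ≈ 11.6 mL/min
|18.5 − 11.6| = 6.9 mL/min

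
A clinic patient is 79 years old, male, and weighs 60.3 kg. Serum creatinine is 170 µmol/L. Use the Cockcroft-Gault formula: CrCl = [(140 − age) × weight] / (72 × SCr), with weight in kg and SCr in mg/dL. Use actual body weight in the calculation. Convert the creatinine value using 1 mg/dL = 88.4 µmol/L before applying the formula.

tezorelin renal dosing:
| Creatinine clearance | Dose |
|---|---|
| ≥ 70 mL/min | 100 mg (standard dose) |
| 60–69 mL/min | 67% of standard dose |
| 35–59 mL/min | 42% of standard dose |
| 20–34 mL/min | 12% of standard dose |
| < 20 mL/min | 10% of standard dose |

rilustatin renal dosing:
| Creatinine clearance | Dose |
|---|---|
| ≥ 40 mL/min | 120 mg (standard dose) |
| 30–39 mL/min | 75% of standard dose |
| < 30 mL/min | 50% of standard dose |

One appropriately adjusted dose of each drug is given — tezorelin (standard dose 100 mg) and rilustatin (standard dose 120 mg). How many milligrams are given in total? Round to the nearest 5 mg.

70 mg

SCr = 170 / 88.4 = 1.923 mg/dL
CrCl = (140 − 79) × 60.3 / (72 × 1.923) = 3678.3 / 138.46 ≈ 26.6 mL/min
CrCl ≈ 27 mL/min.
tezorelin: 20–34 mL/min → 12% of 100 mg = 12 mg.
rilustatin: < 30 mL/min → 50% of 120 mg = 60 mg.
Total = 12 + 60 = 72 mg.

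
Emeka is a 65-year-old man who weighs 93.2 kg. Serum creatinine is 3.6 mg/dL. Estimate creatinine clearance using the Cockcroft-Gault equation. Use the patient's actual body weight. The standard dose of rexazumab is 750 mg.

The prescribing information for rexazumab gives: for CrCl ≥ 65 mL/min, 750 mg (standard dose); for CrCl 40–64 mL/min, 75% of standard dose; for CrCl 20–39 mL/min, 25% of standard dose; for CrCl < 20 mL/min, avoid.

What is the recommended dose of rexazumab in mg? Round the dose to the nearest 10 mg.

CrCl = (140 − 65) × 93.2 / (72 × 3.6) = 6990.0 / 259.20 ≈ 27.0 mL/min
CrCl ≈ 27 mL/min → bracket 20–39 mL/min.
25% of 750 mg = 187.5 mg → 190 mg

190 mg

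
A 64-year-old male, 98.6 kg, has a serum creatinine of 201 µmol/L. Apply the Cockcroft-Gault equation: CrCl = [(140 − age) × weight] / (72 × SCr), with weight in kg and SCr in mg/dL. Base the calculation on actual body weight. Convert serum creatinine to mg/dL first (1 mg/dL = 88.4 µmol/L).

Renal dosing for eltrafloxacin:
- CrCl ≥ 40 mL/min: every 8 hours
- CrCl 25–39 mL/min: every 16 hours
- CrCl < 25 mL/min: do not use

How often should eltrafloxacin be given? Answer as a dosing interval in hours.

every 8 hours

SCr = 201 / 88.4 = 2.274 mg/dL
CrCl = (140 − 64) × 98.6 / (72 × 2.274) = 7493.6 / 163.73 ≈ 45.8 mL/min
CrCl ≈ 46 mL/min → bracket ≥ 40 mL/min → every 8 hours.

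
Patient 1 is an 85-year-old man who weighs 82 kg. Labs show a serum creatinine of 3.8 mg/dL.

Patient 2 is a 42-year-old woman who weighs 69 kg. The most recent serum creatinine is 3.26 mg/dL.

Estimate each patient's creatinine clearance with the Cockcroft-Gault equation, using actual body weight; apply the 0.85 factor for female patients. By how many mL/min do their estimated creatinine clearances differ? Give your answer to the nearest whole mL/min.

8 mL/min

Patient 1: CrCl = (140 − 85) × 82 / (72 × 3.8) = 4510.0 / 273.60 ≈ 16.5 mL/min
Patient 2: CrCl = (140 − 42) × 69 / (72 × 3.26) × 0.85 = 6762.0 / 234.72 × 0.85 ≈ 24.5 mL/min
|16.5 − 24.5| = 8.0 mL/min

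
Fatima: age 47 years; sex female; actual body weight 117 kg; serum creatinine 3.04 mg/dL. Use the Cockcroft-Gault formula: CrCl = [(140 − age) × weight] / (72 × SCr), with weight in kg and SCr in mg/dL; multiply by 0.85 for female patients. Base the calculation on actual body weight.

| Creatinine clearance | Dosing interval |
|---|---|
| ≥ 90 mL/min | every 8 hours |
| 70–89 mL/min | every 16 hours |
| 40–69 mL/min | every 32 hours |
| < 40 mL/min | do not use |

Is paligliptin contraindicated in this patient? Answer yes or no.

no

CrCl = (140 − 47) × 117 / (72 × 3.04) × 0.85 = 10881.0 / 218.88 × 0.85 ≈ 42.3 mL/min
CrCl ≈ 42 mL/min, which is ≥ 40 mL/min.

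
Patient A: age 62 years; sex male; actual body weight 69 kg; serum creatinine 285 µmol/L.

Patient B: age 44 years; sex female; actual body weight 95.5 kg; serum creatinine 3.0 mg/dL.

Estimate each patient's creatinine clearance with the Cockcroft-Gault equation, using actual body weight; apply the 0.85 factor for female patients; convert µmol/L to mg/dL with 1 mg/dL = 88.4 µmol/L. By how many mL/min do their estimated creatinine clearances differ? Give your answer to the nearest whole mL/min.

Patient A: SCr = 285 / 88.4 = 3.224 mg/dL
Patient A: CrCl = (140 − 62) × 69 / (72 × 3.224) = 5382.0 / 232.13 ≈ 23.2 mL/min
Patient B: CrCl = (140 − 44) × 95.5 / (72 × 3) × 0.85 = 9168.0 / 216.00 × 0.85 ≈ 36.1 mL/min
|23.2 − 36.1| = 12.9 mL/min

13 mL/min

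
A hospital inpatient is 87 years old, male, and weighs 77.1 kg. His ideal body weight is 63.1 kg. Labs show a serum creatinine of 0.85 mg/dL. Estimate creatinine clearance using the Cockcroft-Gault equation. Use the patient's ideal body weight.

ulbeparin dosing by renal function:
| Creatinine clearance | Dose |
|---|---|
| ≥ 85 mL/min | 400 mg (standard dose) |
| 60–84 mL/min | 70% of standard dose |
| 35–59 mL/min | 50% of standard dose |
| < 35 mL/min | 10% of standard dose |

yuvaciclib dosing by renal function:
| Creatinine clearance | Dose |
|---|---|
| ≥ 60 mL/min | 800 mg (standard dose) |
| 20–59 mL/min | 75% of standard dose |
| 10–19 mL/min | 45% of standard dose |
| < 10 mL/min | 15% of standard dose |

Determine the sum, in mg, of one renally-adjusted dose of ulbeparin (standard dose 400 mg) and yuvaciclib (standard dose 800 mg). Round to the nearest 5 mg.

800 mg

CrCl = (140 − 87) × 63.1 / (72 × 0.85) = 3344.3 / 61.20 ≈ 54.6 mL/min
CrCl ≈ 55 mL/min.
ulbeparin: 35–59 mL/min → 50% of 400 mg = 200 mg.
yuvaciclib: 20–59 mL/min → 75% of 800 mg = 600 mg.
Total = 200 + 600 = 800 mg.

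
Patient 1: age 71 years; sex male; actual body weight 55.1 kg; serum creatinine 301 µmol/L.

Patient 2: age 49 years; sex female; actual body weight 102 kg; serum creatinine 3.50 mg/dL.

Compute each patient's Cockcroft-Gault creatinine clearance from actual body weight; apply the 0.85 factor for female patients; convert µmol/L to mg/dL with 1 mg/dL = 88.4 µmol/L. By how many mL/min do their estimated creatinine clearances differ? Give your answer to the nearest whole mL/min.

Patient 1: SCr = 301 / 88.4 = 3.405 mg/dL
Patient 1: CrCl = (140 − 71) × 55.1 / (72 × 3.405) = 3801.9 / 245.16 ≈ 15.5 mL/min
Patient 2: CrCl = (140 − 49) × 102 / (72 × 3.5) × 0.85 = 9282.0 / 252.00 × 0.85 ≈ 31.3 mL/min
|15.5 − 31.3| = 15.8 mL/min

16 mL/min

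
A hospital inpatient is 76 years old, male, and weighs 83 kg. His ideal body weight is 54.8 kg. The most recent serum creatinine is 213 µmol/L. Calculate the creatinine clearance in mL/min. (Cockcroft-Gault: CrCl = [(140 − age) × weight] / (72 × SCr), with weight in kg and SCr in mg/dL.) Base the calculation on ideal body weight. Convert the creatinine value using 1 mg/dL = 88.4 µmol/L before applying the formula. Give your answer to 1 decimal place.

SCr = 213 / 88.4 = 2.41 mg/dL
CrCl = (140 − 76) × 54.8 / (72 × 2.41) = 3507.2 / 173.52 ≈ 20.2 mL/min

20.2 mL/min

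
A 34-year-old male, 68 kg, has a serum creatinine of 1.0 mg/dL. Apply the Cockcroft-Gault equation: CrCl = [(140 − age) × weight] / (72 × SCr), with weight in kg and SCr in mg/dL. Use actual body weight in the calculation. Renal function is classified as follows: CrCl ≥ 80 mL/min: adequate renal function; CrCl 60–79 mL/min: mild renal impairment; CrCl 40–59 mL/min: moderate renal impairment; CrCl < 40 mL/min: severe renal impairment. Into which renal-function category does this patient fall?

adequate renal function

CrCl = (140 − 34) × 68 / (72 × 1) = 7208.0 / 72.00 ≈ 100.1 mL/min
100 mL/min falls in the 'adequate renal function' range.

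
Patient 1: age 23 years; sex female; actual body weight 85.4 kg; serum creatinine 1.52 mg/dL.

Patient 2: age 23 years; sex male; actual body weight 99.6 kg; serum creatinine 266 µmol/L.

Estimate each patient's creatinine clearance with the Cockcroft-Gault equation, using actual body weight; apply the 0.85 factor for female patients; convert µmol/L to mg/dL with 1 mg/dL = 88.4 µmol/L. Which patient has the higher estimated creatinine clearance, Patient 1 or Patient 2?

Patient 1

Patient 1: CrCl = (140 − 23) × 85.4 / (72 × 1.52) × 0.85 = 9991.8 / 109.44 × 0.85 ≈ 77.6 mL/min
Patient 2: SCr = 266 / 88.4 = 3.009 mg/dL
Patient 2: CrCl = (140 − 23) × 99.6 / (72 × 3.009) = 11653.2 / 216.65 ≈ 53.8 mL/min
77.6 vs 53.8 mL/min → Patient 1 is higher.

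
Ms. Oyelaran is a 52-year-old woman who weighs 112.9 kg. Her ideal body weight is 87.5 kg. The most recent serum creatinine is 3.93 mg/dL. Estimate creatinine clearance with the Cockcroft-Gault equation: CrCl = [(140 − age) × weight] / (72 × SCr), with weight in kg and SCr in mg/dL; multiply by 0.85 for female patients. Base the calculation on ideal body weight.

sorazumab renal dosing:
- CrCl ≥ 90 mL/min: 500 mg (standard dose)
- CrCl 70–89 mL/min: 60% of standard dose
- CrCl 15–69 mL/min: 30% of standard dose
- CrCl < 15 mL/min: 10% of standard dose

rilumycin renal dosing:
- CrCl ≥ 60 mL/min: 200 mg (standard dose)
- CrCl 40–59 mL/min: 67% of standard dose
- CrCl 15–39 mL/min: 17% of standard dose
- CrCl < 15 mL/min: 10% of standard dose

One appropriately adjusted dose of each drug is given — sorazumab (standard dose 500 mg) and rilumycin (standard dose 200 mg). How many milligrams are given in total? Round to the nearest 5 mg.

CrCl = (140 − 52) × 87.5 / (72 × 3.93) × 0.85 = 7700.0 / 282.96 × 0.85 ≈ 23.1 mL/min
CrCl ≈ 23 mL/min.
sorazumab: 15–69 mL/min → 30% of 500 mg = 150 mg.
rilumycin: 15–39 mL/min → 17% of 200 mg = 34 mg.
Total = 150 + 34 = 184 mg.

185 mg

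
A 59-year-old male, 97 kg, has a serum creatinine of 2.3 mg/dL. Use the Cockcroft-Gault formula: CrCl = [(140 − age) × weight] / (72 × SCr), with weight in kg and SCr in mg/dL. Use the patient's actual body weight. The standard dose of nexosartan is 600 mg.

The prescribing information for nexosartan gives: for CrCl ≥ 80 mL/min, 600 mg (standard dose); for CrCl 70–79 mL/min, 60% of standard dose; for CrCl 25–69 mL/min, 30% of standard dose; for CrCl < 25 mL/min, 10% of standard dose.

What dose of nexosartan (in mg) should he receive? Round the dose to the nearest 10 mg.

180 mg

CrCl = (140 − 59) × 97 / (72 × 2.3) = 7857.0 / 165.60 ≈ 47.4 mL/min
CrCl ≈ 47 mL/min → bracket 25–69 mL/min.
30% of 600 mg = 180 mg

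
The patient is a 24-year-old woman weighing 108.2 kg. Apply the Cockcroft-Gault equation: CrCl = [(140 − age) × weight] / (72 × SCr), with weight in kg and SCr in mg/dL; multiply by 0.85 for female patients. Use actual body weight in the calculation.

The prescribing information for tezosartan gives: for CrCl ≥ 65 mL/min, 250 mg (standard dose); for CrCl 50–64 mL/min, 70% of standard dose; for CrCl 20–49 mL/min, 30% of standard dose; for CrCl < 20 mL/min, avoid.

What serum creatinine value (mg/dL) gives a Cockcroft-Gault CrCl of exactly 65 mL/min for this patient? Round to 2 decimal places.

Standard dose requires CrCl ≥ 65 mL/min.
Set (140 − 24) × 108.2 × 0.85 / (72 × SCr) = 65
SCr = (140 − 24) × 108.2 × 0.85 / (72 × 65) = 2.280 mg/dL

2.28 mg/dL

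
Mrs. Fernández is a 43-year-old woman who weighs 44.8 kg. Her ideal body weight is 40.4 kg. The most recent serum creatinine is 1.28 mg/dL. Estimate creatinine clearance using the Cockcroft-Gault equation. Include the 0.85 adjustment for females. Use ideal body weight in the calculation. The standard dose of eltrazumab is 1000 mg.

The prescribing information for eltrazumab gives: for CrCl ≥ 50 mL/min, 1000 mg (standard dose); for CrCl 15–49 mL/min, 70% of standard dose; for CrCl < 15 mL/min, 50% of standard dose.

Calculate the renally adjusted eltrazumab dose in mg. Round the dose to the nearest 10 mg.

CrCl = (140 − 43) × 40.4 / (72 × 1.28) × 0.85 = 3918.8 / 92.16 × 0.85 ≈ 36.1 mL/min
CrCl ≈ 36 mL/min → bracket 15–49 mL/min.
70% of 1000 mg = 700 mg

700 mg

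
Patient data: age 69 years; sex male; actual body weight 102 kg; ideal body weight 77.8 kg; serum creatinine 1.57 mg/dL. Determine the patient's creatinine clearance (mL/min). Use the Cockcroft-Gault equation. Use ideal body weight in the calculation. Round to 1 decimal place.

48.9 mL/min

CrCl = (140 − 69) × 77.8 / (72 × 1.57) = 5523.8 / 113.04 ≈ 48.9 mL/min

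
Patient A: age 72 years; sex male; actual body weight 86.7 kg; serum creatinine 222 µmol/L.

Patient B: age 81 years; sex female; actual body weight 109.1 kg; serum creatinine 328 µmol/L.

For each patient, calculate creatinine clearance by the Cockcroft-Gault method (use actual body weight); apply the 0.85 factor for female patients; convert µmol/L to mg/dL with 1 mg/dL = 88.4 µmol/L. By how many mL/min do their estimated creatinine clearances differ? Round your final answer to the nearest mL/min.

12 mL/min

Patient A: SCr = 222 / 88.4 = 2.511 mg/dL
Patient A: CrCl = (140 − 72) × 86.7 / (72 × 2.511) = 5895.6 / 180.79 ≈ 32.6 mL/min
Patient B: SCr = 328 / 88.4 = 3.71 mg/dL
Patient B: CrCl = (140 − 81) × 109.1 / (72 × 3.71) × 0.85 = 6436.9 / 267.12 × 0.85 ≈ 20.5 mL/min
|32.6 − 20.5| = 12.1 mL/min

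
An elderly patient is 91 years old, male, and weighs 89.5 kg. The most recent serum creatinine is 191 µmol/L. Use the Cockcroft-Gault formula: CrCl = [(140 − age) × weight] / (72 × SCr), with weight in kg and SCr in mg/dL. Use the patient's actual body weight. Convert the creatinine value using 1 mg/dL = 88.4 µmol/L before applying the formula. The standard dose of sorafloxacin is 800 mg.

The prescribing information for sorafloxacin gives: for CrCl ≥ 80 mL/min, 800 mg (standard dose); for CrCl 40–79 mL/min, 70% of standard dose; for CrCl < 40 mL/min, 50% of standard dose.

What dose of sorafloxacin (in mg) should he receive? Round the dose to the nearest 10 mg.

400 mg

SCr = 191 / 88.4 = 2.161 mg/dL
CrCl = (140 − 91) × 89.5 / (72 × 2.161) = 4385.5 / 155.59 ≈ 28.2 mL/min
CrCl ≈ 28 mL/min → bracket < 40 mL/min.
50% of 800 mg = 400 mg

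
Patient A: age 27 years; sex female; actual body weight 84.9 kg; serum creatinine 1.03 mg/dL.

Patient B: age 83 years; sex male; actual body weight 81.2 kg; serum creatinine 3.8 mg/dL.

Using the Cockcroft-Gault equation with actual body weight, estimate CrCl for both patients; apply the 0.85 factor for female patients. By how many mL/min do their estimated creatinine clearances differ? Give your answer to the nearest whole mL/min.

93 mL/min

Patient A: CrCl = (140 − 27) × 84.9 / (72 × 1.03) × 0.85 = 9593.7 / 74.16 × 0.85 ≈ 110.0 mL/min
Patient B: CrCl = (140 − 83) × 81.2 / (72 × 3.8) = 4628.4 / 273.60 ≈ 16.9 mL/min
|110.0 − 16.9| = 93.1 mL/min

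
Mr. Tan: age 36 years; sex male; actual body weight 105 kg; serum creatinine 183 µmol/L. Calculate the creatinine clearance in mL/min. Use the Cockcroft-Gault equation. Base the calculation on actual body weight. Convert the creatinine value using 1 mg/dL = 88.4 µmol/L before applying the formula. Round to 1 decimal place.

SCr = 183 / 88.4 = 2.07 mg/dL
CrCl = (140 − 36) × 105 / (72 × 2.07) = 10920.0 / 149.04 ≈ 73.3 mL/min

73.3 mL/min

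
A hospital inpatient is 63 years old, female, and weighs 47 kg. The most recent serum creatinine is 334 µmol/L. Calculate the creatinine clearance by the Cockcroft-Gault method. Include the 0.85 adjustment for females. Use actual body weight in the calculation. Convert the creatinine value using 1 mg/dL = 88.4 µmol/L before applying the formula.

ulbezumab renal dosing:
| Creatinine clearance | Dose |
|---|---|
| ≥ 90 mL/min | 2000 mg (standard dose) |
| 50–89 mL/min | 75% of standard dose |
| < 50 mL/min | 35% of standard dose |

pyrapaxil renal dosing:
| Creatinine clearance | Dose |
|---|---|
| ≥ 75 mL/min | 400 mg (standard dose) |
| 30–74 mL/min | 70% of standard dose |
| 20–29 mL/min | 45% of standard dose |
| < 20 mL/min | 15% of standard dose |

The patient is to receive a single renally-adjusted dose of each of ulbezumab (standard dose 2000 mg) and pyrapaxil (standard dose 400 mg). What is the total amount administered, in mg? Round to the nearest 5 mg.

760 mg

SCr = 334 / 88.4 = 3.778 mg/dL
CrCl = (140 − 63) × 47 / (72 × 3.778) × 0.85 = 3619.0 / 272.02 × 0.85 ≈ 11.3 mL/min
CrCl ≈ 11 mL/min.
ulbezumab: < 50 mL/min → 35% of 2000 mg = 700 mg.
pyrapaxil: < 20 mL/min → 15% of 400 mg = 60 mg.
Total = 700 + 60 = 760 mg.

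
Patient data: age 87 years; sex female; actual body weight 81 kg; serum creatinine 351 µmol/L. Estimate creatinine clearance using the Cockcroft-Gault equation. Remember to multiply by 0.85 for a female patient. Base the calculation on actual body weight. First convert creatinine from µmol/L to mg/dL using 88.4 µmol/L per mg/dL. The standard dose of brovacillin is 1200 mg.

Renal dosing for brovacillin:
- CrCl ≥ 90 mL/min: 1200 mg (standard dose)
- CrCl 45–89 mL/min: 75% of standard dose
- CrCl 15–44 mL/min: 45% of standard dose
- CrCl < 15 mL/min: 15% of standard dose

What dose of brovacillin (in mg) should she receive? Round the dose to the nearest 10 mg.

180 mg

SCr = 351 / 88.4 = 3.971 mg/dL
CrCl = (140 − 87) × 81 / (72 × 3.971) × 0.85 = 4293.0 / 285.91 × 0.85 ≈ 12.8 mL/min
CrCl ≈ 13 mL/min → bracket < 15 mL/min.
15% of 1200 mg = 180 mg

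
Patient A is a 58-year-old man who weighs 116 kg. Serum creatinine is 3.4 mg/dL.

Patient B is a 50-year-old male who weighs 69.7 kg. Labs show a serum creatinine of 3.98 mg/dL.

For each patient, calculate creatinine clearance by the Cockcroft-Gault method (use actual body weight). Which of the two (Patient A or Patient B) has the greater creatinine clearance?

Patient A

Patient A: CrCl = (140 − 58) × 116 / (72 × 3.4) = 9512.0 / 244.80 ≈ 38.9 mL/min
Patient B: CrCl = (140 − 50) × 69.7 / (72 × 3.98) = 6273.0 / 286.56 ≈ 21.9 mL/min
38.9 vs 21.9 mL/min → Patient A is higher.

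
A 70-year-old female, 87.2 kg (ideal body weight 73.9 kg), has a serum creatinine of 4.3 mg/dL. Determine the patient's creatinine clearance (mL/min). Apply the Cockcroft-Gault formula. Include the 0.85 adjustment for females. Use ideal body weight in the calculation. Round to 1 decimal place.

CrCl = (140 − 70) × 73.9 / (72 × 4.3) × 0.85 = 5173.0 / 309.60 × 0.85 ≈ 14.2 mL/min

14.2 mL/min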